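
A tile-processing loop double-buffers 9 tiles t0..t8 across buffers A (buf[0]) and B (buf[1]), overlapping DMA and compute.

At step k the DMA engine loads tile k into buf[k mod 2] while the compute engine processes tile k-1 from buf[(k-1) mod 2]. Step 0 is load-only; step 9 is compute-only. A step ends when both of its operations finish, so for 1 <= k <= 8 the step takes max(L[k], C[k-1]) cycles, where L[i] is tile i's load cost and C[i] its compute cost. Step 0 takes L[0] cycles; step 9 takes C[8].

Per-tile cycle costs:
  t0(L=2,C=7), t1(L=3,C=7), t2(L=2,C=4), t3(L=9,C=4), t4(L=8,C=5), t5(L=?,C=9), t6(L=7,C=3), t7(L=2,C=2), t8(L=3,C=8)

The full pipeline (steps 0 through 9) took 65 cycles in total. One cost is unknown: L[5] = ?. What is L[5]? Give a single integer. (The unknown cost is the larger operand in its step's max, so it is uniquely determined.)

L[5] = 9

step 0 = dur = L[0]=2 = 2
step 1 = dur = max(L[1]=3, C[0]=7) = 7
step 2 = dur = max(L[2]=2, C[1]=7) = 7
step 3 = dur = max(L[3]=9, C[2]=4) = 9
step 4 = dur = max(L[4]=8, C[3]=4) = 8
step 5 = dur = max(L[5]=?, C[4]=5) = L[5]  (unknown; binding)
step 6 = dur = max(L[6]=7, C[5]=9) = 9
step 7 = dur = max(L[7]=2, C[6]=3) = 3
step 8 = dur = max(L[8]=3, C[7]=2) = 3
step 9 = dur = C[8]=8 = 8
sum of known step durations = 56
dur[5] = total - known = 65 - 56 = 9
L[5] is the binding max in step 5, so L[5] = dur[5] = 9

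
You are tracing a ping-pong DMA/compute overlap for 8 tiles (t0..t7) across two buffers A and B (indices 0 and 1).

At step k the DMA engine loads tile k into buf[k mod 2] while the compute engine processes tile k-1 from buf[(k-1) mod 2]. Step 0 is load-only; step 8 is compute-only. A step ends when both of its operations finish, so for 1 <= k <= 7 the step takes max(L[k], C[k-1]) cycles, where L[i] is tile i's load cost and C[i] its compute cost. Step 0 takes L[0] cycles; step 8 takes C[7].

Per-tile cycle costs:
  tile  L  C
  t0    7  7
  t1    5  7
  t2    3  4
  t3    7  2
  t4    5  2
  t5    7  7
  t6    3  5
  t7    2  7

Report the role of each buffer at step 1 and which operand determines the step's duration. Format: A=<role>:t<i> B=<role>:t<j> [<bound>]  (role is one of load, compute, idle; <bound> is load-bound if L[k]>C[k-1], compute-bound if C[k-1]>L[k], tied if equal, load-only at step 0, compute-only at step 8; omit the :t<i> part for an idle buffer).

  0. 7=7c; end=7; A:t0 B:-
  1. max(5,7)=7c; end=14; A:t0 B:t1
  2. max(3,7)=7c; end=21; A:t2 B:t1
  3. max(7,4)=7c; end=28; A:t2 B:t3
  4. max(5,2)=5c; end=33; A:t4 B:t3
  5. max(7,2)=7c; end=40; A:t4 B:t5
  6. max(3,7)=7c; end=47; A:t6 B:t5
  7. max(2,5)=5c; end=52; A:t6 B:t7
  8. 7=7c; end=59; A:t6 B:t7

step 1: A=compute:t0 B=load:t1 [compute-bound]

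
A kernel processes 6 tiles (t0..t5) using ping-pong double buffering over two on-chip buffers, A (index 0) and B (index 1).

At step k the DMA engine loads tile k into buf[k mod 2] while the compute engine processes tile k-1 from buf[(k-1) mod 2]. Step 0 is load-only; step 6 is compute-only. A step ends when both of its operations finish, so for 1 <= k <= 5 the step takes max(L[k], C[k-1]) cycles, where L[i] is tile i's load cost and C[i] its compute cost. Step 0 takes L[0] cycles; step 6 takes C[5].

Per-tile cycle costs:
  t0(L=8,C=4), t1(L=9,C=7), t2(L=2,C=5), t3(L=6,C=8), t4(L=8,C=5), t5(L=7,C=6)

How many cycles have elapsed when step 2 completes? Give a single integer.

  0. 8=8c; end=8; A:t0 B:-
  1. max(9,4)=9c; end=17; A:t0 B:t1
  2. max(2,7)=7c; end=24; A:t2 B:t1
  3. max(6,5)=6c; end=30; A:t2 B:t3
  4. max(8,8)=8c; end=38; A:t4 B:t3
  5. max(7,5)=7c; end=45; A:t4 B:t5
  6. 6=6c; end=51; A:t4 B:t5

end_cycle[2] = 24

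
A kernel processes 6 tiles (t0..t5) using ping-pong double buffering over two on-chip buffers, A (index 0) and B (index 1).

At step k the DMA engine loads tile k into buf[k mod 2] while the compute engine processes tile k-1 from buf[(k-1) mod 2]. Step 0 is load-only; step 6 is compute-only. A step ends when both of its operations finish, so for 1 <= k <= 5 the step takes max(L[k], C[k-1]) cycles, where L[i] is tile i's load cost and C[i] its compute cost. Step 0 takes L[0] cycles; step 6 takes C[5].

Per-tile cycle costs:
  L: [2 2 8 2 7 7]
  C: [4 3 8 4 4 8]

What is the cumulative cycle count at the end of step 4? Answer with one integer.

k=0 load=t0/2c comp=- wait=2 total=2
k=1 load=t1/2c comp=t0/4c wait=4 total=6
k=2 load=t2/8c comp=t1/3c wait=8 total=14
k=3 load=t3/2c comp=t2/8c wait=8 total=22
k=4 load=t4/7c comp=t3/4c wait=7 total=29
k=5 load=t5/7c comp=t4/4c wait=7 total=36
k=6 load=- comp=t5/8c wait=8 total=44

end_cycle[4] = 29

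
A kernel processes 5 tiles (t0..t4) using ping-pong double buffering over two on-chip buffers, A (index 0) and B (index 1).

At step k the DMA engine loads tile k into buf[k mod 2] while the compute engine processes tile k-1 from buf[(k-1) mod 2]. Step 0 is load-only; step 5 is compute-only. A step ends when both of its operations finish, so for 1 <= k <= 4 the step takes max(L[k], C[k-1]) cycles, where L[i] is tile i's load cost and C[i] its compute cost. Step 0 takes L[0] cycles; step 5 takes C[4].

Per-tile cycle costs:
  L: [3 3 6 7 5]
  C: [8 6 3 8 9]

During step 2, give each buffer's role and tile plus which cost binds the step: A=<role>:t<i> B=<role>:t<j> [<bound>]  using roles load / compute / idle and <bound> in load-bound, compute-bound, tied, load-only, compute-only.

  0. 3=3c; end=3; A:t0 B:-
  1. max(3,8)=8c; end=11; A:t0 B:t1
  2. max(6,6)=6c; end=17; A:t2 B:t1
  3. max(7,3)=7c; end=24; A:t2 B:t3
  4. max(5,8)=8c; end=32; A:t4 B:t3
  5. 9=9c; end=41; A:t4 B:t3

step 2: A=load:t2 B=compute:t1 [tied]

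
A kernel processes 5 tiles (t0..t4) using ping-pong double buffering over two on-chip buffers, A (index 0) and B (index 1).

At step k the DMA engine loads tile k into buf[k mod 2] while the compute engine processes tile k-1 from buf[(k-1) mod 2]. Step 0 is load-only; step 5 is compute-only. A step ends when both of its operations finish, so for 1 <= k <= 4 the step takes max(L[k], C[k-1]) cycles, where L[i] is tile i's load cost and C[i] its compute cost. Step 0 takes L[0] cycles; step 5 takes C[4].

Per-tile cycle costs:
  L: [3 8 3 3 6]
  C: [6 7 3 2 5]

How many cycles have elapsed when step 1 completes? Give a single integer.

end_cycle[1] = 11

step 0: L[0]=3 → dur=3, Σ=3 | A=load:t0 B=idle [load-only]
step 1: L[1]=8 C[0]=6 → dur=8, Σ=11 | A=compute:t0 B=load:t1 [load-bound]
step 2: L[2]=3 C[1]=7 → dur=7, Σ=18 | A=load:t2 B=compute:t1 [compute-bound]
step 3: L[3]=3 C[2]=3 → dur=3, Σ=21 | A=compute:t2 B=load:t3 [tied]
step 4: L[4]=6 C[3]=2 → dur=6, Σ=27 | A=load:t4 B=compute:t3 [load-bound]
step 5: C[4]=5 → dur=5, Σ=32 | A=compute:t4 B=idle [compute-only]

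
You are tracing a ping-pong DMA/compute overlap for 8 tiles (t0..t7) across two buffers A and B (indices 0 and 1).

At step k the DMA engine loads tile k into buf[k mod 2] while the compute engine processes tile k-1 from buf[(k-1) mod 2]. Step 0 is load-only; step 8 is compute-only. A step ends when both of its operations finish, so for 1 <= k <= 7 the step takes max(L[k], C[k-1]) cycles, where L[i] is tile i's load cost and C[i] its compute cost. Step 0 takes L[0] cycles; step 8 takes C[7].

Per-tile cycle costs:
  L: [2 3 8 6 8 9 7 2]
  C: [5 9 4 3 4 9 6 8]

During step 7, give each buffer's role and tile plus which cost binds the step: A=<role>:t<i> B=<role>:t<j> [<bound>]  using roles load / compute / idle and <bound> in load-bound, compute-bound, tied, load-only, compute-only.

  0. 2=2c; end=2; A:t0 B:-
  1. max(3,5)=5c; end=7; A:t0 B:t1
  2. max(8,9)=9c; end=16; A:t2 B:t1
  3. max(6,4)=6c; end=22; A:t2 B:t3
  4. max(8,3)=8c; end=30; A:t4 B:t3
  5. max(9,4)=9c; end=39; A:t4 B:t5
  6. max(7,9)=9c; end=48; A:t6 B:t5
  7. max(2,6)=6c; end=54; A:t6 B:t7
  8. 8=8c; end=62; A:t6 B:t7

step 7: A=compute:t6 B=load:t7 [compute-bound]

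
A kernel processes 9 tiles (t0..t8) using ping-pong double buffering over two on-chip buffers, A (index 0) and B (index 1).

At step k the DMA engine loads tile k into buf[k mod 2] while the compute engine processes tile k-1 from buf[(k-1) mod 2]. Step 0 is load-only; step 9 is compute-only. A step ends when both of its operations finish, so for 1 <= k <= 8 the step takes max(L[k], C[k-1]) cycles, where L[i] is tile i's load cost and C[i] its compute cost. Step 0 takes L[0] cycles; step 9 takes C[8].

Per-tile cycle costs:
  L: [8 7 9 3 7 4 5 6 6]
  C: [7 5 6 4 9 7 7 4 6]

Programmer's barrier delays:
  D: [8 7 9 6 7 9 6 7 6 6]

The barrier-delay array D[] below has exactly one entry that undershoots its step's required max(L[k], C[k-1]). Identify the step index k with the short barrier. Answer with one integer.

k=0 barrier L[0]=8→8c, D[0]=8 ok
k=1 barrier max(L[1]=7,C[0]=7)→7c, D[1]=7 ok
k=2 barrier max(L[2]=9,C[1]=5)→9c, D[2]=9 ok
k=3 barrier max(L[3]=3,C[2]=6)→6c, D[3]=6 ok
k=4 barrier max(L[4]=7,C[3]=4)→7c, D[4]=7 ok
k=5 barrier max(L[5]=4,C[4]=9)→9c, D[5]=9 ok
k=6 barrier max(L[6]=5,C[5]=7)→7c, D[6]=6 SHORT
k=7 barrier max(L[7]=6,C[6]=7)→7c, D[7]=7 ok
k=8 barrier max(L[8]=6,C[7]=4)→6c, D[8]=6 ok
k=9 barrier C[8]=6→6c, D[9]=6 ok

hazard at step 6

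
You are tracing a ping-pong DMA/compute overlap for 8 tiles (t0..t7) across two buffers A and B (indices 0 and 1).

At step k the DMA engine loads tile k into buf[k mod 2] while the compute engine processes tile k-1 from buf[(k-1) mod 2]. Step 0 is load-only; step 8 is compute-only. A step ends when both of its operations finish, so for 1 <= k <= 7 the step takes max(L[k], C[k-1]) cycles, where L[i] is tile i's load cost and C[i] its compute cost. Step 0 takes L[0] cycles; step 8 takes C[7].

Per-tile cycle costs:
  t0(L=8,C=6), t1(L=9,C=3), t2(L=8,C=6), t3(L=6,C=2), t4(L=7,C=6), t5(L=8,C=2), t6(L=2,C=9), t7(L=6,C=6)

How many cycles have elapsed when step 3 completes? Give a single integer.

[0] DMA t0→A (8c) ∥ CU idle ⇒ 8c, clock 8
[1] DMA t1→B (9c) ∥ CU A:t0 (6c) ⇒ 9c, clock 17
[2] DMA t2→A (8c) ∥ CU B:t1 (3c) ⇒ 8c, clock 25
[3] DMA t3→B (6c) ∥ CU A:t2 (6c) ⇒ 6c, clock 31
[4] DMA t4→A (7c) ∥ CU B:t3 (2c) ⇒ 7c, clock 38
[5] DMA t5→B (8c) ∥ CU A:t4 (6c) ⇒ 8c, clock 46
[6] DMA t6→A (2c) ∥ CU B:t5 (2c) ⇒ 2c, clock 48
[7] DMA t7→B (6c) ∥ CU A:t6 (9c) ⇒ 9c, clock 57
[8] DMA idle ∥ CU B:t7 (6c) ⇒ 6c, clock 63

end_cycle[3] = 31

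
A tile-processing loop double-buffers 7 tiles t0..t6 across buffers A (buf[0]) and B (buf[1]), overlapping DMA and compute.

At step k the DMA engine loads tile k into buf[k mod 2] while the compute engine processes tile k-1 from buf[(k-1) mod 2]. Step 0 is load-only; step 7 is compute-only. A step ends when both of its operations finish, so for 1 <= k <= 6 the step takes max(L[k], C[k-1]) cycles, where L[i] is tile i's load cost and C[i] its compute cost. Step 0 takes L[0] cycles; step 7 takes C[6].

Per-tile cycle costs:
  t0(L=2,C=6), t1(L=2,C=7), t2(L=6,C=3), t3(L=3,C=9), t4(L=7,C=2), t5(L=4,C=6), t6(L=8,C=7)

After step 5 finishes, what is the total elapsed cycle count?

end_cycle[5] = 31

[0] DMA t0→A (2c) ∥ CU idle ⇒ 2c, clock 2
[1] DMA t1→B (2c) ∥ CU A:t0 (6c) ⇒ 6c, clock 8
[2] DMA t2→A (6c) ∥ CU B:t1 (7c) ⇒ 7c, clock 15
[3] DMA t3→B (3c) ∥ CU A:t2 (3c) ⇒ 3c, clock 18
[4] DMA t4→A (7c) ∥ CU B:t3 (9c) ⇒ 9c, clock 27
[5] DMA t5→B (4c) ∥ CU A:t4 (2c) ⇒ 4c, clock 31
[6] DMA t6→A (8c) ∥ CU B:t5 (6c) ⇒ 8c, clock 39
[7] DMA idle ∥ CU A:t6 (7c) ⇒ 7c, clock 46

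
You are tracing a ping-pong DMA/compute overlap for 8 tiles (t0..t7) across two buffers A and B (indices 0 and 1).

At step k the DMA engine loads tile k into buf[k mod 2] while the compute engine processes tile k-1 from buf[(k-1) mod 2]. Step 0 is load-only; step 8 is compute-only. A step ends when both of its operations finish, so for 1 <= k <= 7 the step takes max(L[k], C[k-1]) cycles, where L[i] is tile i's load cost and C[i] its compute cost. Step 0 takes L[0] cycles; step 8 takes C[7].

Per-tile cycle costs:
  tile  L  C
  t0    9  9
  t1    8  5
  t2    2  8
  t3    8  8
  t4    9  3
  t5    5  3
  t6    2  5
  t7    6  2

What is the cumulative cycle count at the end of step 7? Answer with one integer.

end_cycle[7] = 54

[0] DMA t0→A (9c) ∥ CU idle ⇒ 9c, clock 9
[1] DMA t1→B (8c) ∥ CU A:t0 (9c) ⇒ 9c, clock 18
[2] DMA t2→A (2c) ∥ CU B:t1 (5c) ⇒ 5c, clock 23
[3] DMA t3→B (8c) ∥ CU A:t2 (8c) ⇒ 8c, clock 31
[4] DMA t4→A (9c) ∥ CU B:t3 (8c) ⇒ 9c, clock 40
[5] DMA t5→B (5c) ∥ CU A:t4 (3c) ⇒ 5c, clock 45
[6] DMA t6→A (2c) ∥ CU B:t5 (3c) ⇒ 3c, clock 48
[7] DMA t7→B (6c) ∥ CU A:t6 (5c) ⇒ 6c, clock 54
[8] DMA idle ∥ CU B:t7 (2c) ⇒ 2c, clock 56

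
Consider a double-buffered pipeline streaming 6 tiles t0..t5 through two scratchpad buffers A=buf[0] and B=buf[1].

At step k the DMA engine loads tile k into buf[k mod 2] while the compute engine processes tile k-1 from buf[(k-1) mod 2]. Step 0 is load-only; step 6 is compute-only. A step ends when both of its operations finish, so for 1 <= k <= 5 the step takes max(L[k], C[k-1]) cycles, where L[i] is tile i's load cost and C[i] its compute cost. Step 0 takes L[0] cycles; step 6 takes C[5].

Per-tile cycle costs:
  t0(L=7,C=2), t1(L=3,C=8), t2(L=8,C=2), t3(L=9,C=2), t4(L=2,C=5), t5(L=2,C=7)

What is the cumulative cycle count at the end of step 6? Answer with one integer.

end_cycle[6] = 41

k=0 load=t0/7c comp=- wait=7 total=7
k=1 load=t1/3c comp=t0/2c wait=3 total=10
k=2 load=t2/8c comp=t1/8c wait=8 total=18
k=3 load=t3/9c comp=t2/2c wait=9 total=27
k=4 load=t4/2c comp=t3/2c wait=2 total=29
k=5 load=t5/2c comp=t4/5c wait=5 total=34
k=6 load=- comp=t5/7c wait=7 total=41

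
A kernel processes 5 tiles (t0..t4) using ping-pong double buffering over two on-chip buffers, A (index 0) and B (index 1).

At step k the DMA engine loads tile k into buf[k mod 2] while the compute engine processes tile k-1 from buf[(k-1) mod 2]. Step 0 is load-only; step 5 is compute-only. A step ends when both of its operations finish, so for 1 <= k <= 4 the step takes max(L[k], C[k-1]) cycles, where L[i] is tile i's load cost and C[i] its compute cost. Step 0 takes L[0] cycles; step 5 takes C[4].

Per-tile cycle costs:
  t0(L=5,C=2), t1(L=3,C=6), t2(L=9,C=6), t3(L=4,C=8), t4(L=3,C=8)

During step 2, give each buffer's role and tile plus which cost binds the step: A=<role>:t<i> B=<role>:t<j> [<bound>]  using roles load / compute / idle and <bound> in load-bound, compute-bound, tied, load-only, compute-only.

  0. 5=5c; end=5; A:t0 B:-
  1. max(3,2)=3c; end=8; A:t0 B:t1
  2. max(9,6)=9c; end=17; A:t2 B:t1
  3. max(4,6)=6c; end=23; A:t2 B:t3
  4. max(3,8)=8c; end=31; A:t4 B:t3
  5. 8=8c; end=39; A:t4 B:t3

step 2: A=load:t2 B=compute:t1 [load-bound]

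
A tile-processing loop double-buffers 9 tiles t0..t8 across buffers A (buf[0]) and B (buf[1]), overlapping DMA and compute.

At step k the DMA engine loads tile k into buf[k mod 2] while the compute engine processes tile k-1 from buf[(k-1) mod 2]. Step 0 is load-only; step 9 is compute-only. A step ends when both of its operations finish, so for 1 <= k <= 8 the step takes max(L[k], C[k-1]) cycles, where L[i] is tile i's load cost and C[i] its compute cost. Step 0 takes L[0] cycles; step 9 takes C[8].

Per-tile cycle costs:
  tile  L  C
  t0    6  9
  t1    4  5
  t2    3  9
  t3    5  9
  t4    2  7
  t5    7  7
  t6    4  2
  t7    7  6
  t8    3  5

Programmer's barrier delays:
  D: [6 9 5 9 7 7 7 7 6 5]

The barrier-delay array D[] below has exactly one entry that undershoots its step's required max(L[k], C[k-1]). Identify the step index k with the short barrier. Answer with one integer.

hazard at step 4

[0] required=L[0]=6=6 vs D=6 ok
[1] required=max(L[1]=4,C[0]=9)=9 vs D=9 ok
[2] required=max(L[2]=3,C[1]=5)=5 vs D=5 ok
[3] required=max(L[3]=5,C[2]=9)=9 vs D=9 ok
[4] required=max(L[4]=2,C[3]=9)=9 vs D=7 SHORT
[5] required=max(L[5]=7,C[4]=7)=7 vs D=7 ok
[6] required=max(L[6]=4,C[5]=7)=7 vs D=7 ok
[7] required=max(L[7]=7,C[6]=2)=7 vs D=7 ok
[8] required=max(L[8]=3,C[7]=6)=6 vs D=6 ok
[9] required=C[8]=5=5 vs D=5 ok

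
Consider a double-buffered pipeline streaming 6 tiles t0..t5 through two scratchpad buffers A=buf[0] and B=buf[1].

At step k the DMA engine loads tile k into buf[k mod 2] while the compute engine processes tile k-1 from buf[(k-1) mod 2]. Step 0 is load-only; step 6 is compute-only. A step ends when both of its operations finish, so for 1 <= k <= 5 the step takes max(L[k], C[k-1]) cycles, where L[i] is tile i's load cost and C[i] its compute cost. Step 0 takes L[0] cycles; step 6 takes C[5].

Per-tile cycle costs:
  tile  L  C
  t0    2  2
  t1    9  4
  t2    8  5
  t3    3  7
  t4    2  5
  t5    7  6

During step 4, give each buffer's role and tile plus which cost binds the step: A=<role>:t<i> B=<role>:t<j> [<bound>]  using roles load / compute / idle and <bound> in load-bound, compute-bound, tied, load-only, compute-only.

step 4: A=load:t4 B=compute:t3 [compute-bound]

step 0: L[0]=2 → dur=2, Σ=2 | A=load:t0 B=idle [load-only]
step 1: L[1]=9 C[0]=2 → dur=9, Σ=11 | A=compute:t0 B=load:t1 [load-bound]
step 2: L[2]=8 C[1]=4 → dur=8, Σ=19 | A=load:t2 B=compute:t1 [load-bound]
step 3: L[3]=3 C[2]=5 → dur=5, Σ=24 | A=compute:t2 B=load:t3 [compute-bound]
step 4: L[4]=2 C[3]=7 → dur=7, Σ=31 | A=load:t4 B=compute:t3 [compute-bound]
step 5: L[5]=7 C[4]=5 → dur=7, Σ=38 | A=compute:t4 B=load:t5 [load-bound]
step 6: C[5]=6 → dur=6, Σ=44 | A=idle B=compute:t5 [compute-only]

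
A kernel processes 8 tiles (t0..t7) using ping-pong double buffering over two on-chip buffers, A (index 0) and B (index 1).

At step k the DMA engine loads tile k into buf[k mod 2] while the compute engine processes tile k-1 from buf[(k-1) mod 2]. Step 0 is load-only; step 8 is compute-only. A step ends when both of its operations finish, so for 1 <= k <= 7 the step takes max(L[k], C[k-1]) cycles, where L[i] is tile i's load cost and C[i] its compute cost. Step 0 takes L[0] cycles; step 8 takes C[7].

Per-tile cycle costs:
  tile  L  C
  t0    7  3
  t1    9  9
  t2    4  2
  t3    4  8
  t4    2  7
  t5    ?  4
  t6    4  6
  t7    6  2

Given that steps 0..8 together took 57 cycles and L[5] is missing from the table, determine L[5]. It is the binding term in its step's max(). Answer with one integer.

step 0 | dur = L[0]=7 = 7
step 1 | dur = max(L[1]=9, C[0]=3) = 9
step 2 | dur = max(L[2]=4, C[1]=9) = 9
step 3 | dur = max(L[3]=4, C[2]=2) = 4
step 4 | dur = max(L[4]=2, C[3]=8) = 8
step 5 | dur = max(L[5]=?, C[4]=7) = L[5]  (unknown; binding)
step 6 | dur = max(L[6]=4, C[5]=4) = 4
step 7 | dur = max(L[7]=6, C[6]=6) = 6
step 8 | dur = C[7]=2 = 2
sum of known step durations = 49
dur[5] = total - known = 57 - 49 = 8
L[5] is the binding max in step 5, so L[5] = dur[5] = 8

L[5] = 8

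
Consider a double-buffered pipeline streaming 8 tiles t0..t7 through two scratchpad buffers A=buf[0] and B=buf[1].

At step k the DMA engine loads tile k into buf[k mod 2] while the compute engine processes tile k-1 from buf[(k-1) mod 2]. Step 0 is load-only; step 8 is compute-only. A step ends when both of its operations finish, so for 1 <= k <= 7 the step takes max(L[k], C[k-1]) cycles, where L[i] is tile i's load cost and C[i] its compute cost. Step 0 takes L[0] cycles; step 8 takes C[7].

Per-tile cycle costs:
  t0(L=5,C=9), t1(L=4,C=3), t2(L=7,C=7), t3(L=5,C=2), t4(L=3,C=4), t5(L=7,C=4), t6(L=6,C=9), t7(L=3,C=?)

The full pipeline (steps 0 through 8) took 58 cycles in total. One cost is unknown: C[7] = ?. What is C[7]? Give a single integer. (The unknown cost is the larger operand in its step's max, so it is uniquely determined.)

step 0 → dur = L[0]=5 = 5
step 1 → dur = max(L[1]=4, C[0]=9) = 9
step 2 → dur = max(L[2]=7, C[1]=3) = 7
step 3 → dur = max(L[3]=5, C[2]=7) = 7
step 4 → dur = max(L[4]=3, C[3]=2) = 3
step 5 → dur = max(L[5]=7, C[4]=4) = 7
step 6 → dur = max(L[6]=6, C[5]=4) = 6
step 7 → dur = max(L[7]=3, C[6]=9) = 9
step 8 → dur = C[7]=? = C[7]  (unknown; binding)
sum of known step durations = 53
dur[8] = total - known = 58 - 53 = 5
C[7] is the binding max in step 8, so C[7] = dur[8] = 5

C[7] = 5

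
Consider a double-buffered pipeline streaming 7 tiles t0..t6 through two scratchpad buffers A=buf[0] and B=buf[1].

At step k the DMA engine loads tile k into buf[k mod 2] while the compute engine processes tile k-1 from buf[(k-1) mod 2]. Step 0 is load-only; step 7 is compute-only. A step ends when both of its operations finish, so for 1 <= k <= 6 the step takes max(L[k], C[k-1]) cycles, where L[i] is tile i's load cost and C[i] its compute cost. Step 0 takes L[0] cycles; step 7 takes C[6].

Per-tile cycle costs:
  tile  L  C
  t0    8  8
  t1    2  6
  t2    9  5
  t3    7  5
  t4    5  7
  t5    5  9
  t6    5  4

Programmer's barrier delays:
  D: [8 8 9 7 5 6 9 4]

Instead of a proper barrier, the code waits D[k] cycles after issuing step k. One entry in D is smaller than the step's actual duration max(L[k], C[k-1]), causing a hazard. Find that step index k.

[0] required=L[0]=8=8 vs D=8 ok
[1] required=max(L[1]=2,C[0]=8)=8 vs D=8 ok
[2] required=max(L[2]=9,C[1]=6)=9 vs D=9 ok
[3] required=max(L[3]=7,C[2]=5)=7 vs D=7 ok
[4] required=max(L[4]=5,C[3]=5)=5 vs D=5 ok
[5] required=max(L[5]=5,C[4]=7)=7 vs D=6 SHORT
[6] required=max(L[6]=5,C[5]=9)=9 vs D=9 ok
[7] required=C[6]=4=4 vs D=4 ok

hazard at step 5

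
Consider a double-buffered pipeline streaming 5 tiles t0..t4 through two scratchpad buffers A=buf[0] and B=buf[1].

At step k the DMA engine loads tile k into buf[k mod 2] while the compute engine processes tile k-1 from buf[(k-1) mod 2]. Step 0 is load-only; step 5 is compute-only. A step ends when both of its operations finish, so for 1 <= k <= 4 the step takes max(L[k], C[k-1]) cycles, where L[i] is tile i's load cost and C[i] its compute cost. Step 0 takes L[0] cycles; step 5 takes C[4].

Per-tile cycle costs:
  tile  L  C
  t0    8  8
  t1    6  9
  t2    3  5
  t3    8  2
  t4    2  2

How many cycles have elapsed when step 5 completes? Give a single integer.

end_cycle[5] = 37

step 0: L[0]=8 → dur=8, Σ=8 | A=load:t0 B=idle [load-only]
step 1: L[1]=6 C[0]=8 → dur=8, Σ=16 | A=compute:t0 B=load:t1 [compute-bound]
step 2: L[2]=3 C[1]=9 → dur=9, Σ=25 | A=load:t2 B=compute:t1 [compute-bound]
step 3: L[3]=8 C[2]=5 → dur=8, Σ=33 | A=compute:t2 B=load:t3 [load-bound]
step 4: L[4]=2 C[3]=2 → dur=2, Σ=35 | A=load:t4 B=compute:t3 [tied]
step 5: C[4]=2 → dur=2, Σ=37 | A=compute:t4 B=idle [compute-only]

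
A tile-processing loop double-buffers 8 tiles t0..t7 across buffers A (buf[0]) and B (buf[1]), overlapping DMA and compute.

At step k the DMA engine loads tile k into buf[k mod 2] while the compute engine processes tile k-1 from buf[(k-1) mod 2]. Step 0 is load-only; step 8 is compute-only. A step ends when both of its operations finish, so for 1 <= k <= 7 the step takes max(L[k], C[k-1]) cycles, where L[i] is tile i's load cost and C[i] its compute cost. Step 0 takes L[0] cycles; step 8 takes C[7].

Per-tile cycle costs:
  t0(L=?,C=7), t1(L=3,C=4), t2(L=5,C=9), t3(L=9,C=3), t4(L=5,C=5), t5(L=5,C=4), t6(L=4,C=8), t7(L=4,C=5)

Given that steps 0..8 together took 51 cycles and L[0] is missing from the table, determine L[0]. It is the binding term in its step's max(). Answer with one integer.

L[0] = 3

step 0 | dur = L[0]=? = L[0]  (unknown; binding)
step 1 | dur = max(L[1]=3, C[0]=7) = 7
step 2 | dur = max(L[2]=5, C[1]=4) = 5
step 3 | dur = max(L[3]=9, C[2]=9) = 9
step 4 | dur = max(L[4]=5, C[3]=3) = 5
step 5 | dur = max(L[5]=5, C[4]=5) = 5
step 6 | dur = max(L[6]=4, C[5]=4) = 4
step 7 | dur = max(L[7]=4, C[6]=8) = 8
step 8 | dur = C[7]=5 = 5
sum of known step durations = 48
dur[0] = total - known = 51 - 48 = 3
L[0] is the binding max in step 0, so L[0] = dur[0] = 3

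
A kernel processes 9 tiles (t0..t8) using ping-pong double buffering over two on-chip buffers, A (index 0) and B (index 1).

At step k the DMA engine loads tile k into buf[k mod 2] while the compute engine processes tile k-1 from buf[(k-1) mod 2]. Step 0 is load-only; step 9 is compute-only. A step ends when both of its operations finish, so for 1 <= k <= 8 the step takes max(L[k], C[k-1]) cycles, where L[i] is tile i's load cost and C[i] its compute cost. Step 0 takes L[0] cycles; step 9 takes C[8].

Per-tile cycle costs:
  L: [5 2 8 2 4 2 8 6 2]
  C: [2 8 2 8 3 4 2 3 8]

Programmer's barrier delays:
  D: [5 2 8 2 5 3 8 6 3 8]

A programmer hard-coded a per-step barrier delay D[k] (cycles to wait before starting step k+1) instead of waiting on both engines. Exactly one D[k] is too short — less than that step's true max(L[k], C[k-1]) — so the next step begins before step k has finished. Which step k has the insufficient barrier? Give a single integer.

hazard at step 4

k=0 barrier L[0]=5→5c, D[0]=5 ok
k=1 barrier max(L[1]=2,C[0]=2)→2c, D[1]=2 ok
k=2 barrier max(L[2]=8,C[1]=8)→8c, D[2]=8 ok
k=3 barrier max(L[3]=2,C[2]=2)→2c, D[3]=2 ok
k=4 barrier max(L[4]=4,C[3]=8)→8c, D[4]=5 SHORT
k=5 barrier max(L[5]=2,C[4]=3)→3c, D[5]=3 ok
k=6 barrier max(L[6]=8,C[5]=4)→8c, D[6]=8 ok
k=7 barrier max(L[7]=6,C[6]=2)→6c, D[7]=6 ok
k=8 barrier max(L[8]=2,C[7]=3)→3c, D[8]=3 ok
k=9 barrier C[8]=8→8c, D[9]=8 ok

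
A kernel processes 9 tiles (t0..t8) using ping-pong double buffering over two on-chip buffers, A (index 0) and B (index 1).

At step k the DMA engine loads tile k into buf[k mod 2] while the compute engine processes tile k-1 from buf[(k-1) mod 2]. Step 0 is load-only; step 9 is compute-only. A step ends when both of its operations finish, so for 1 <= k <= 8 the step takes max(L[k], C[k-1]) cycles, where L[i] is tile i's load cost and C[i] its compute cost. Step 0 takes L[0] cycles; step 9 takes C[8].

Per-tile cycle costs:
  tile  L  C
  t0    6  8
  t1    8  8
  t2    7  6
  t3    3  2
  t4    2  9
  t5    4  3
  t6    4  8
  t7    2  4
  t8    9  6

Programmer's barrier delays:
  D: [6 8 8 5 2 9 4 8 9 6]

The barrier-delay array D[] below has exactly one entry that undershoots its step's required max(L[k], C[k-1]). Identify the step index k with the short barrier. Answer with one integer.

k=0 barrier L[0]=6→6c, D[0]=6 ok
k=1 barrier max(L[1]=8,C[0]=8)→8c, D[1]=8 ok
k=2 barrier max(L[2]=7,C[1]=8)→8c, D[2]=8 ok
k=3 barrier max(L[3]=3,C[2]=6)→6c, D[3]=5 SHORT
k=4 barrier max(L[4]=2,C[3]=2)→2c, D[4]=2 ok
k=5 barrier max(L[5]=4,C[4]=9)→9c, D[5]=9 ok
k=6 barrier max(L[6]=4,C[5]=3)→4c, D[6]=4 ok
k=7 barrier max(L[7]=2,C[6]=8)→8c, D[7]=8 ok
k=8 barrier max(L[8]=9,C[7]=4)→9c, D[8]=9 ok
k=9 barrier C[8]=6→6c, D[9]=6 ok

hazard at step 3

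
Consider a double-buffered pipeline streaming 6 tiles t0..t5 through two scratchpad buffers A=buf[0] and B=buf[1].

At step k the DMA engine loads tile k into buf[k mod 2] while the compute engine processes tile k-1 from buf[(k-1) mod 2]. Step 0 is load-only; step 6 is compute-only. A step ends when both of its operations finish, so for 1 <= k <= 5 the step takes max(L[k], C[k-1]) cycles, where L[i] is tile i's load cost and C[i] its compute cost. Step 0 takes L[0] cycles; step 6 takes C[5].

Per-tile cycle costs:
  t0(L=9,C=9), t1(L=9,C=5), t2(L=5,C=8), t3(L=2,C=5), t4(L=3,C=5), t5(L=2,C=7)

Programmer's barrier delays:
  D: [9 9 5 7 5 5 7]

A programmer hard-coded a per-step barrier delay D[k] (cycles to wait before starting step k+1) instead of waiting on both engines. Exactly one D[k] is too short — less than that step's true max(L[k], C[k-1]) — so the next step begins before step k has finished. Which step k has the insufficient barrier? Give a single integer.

hazard at step 3

k=0 barrier L[0]=9→9c, D[0]=9 ok
k=1 barrier max(L[1]=9,C[0]=9)→9c, D[1]=9 ok
k=2 barrier max(L[2]=5,C[1]=5)→5c, D[2]=5 ok
k=3 barrier max(L[3]=2,C[2]=8)→8c, D[3]=7 SHORT
k=4 barrier max(L[4]=3,C[3]=5)→5c, D[4]=5 ok
k=5 barrier max(L[5]=2,C[4]=5)→5c, D[5]=5 ok
k=6 barrier C[5]=7→7c, D[6]=7 ok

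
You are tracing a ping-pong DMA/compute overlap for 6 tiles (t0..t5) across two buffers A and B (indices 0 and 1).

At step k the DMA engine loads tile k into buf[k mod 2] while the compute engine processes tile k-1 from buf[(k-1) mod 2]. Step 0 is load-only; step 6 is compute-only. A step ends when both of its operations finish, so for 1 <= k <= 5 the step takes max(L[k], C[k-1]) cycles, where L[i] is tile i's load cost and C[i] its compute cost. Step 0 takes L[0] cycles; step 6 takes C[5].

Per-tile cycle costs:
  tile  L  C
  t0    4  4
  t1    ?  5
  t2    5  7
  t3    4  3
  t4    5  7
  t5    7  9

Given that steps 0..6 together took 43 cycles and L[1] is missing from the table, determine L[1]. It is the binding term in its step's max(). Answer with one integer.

L[1] = 6

step 0 → dur = L[0]=4 = 4
step 1 → dur = max(L[1]=?, C[0]=4) = L[1]  (unknown; binding)
step 2 → dur = max(L[2]=5, C[1]=5) = 5
step 3 → dur = max(L[3]=4, C[2]=7) = 7
step 4 → dur = max(L[4]=5, C[3]=3) = 5
step 5 → dur = max(L[5]=7, C[4]=7) = 7
step 6 → dur = C[5]=9 = 9
sum of known step durations = 37
dur[1] = total - known = 43 - 37 = 6
L[1] is the binding max in step 1, so L[1] = dur[1] = 6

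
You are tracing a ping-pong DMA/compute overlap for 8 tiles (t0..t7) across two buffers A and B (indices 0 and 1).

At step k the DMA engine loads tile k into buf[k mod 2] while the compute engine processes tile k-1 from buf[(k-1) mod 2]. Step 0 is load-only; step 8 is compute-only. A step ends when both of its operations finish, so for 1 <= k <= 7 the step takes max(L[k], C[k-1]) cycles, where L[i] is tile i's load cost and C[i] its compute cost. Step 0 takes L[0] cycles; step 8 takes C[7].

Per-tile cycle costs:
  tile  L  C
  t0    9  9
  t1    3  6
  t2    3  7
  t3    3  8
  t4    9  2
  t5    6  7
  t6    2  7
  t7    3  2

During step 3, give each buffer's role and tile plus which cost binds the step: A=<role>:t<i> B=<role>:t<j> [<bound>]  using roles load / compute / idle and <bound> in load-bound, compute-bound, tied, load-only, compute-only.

step 3: A=compute:t2 B=load:t3 [compute-bound]

[0] DMA t0→A (9c) ∥ CU idle ⇒ 9c, clock 9
[1] DMA t1→B (3c) ∥ CU A:t0 (9c) ⇒ 9c, clock 18
[2] DMA t2→A (3c) ∥ CU B:t1 (6c) ⇒ 6c, clock 24
[3] DMA t3→B (3c) ∥ CU A:t2 (7c) ⇒ 7c, clock 31
[4] DMA t4→A (9c) ∥ CU B:t3 (8c) ⇒ 9c, clock 40
[5] DMA t5→B (6c) ∥ CU A:t4 (2c) ⇒ 6c, clock 46
[6] DMA t6→A (2c) ∥ CU B:t5 (7c) ⇒ 7c, clock 53
[7] DMA t7→B (3c) ∥ CU A:t6 (7c) ⇒ 7c, clock 60
[8] DMA idle ∥ CU B:t7 (2c) ⇒ 2c, clock 62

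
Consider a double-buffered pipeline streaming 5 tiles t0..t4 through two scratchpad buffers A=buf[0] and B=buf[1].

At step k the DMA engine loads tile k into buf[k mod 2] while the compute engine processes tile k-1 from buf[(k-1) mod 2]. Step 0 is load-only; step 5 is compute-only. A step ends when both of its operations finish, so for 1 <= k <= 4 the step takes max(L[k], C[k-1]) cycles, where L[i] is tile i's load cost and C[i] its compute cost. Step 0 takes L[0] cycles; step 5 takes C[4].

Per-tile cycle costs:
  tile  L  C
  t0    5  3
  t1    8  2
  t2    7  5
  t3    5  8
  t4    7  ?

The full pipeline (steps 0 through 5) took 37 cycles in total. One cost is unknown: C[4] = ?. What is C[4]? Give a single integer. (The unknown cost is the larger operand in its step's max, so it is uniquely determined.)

C[4] = 4

step 0: dur = L[0]=5 = 5
step 1: dur = max(L[1]=8, C[0]=3) = 8
step 2: dur = max(L[2]=7, C[1]=2) = 7
step 3: dur = max(L[3]=5, C[2]=5) = 5
step 4: dur = max(L[4]=7, C[3]=8) = 8
step 5: dur = C[4]=? = C[4]  (unknown; binding)
sum of known step durations = 33
dur[5] = total - known = 37 - 33 = 4
C[4] is the binding max in step 5, so C[4] = dur[5] = 4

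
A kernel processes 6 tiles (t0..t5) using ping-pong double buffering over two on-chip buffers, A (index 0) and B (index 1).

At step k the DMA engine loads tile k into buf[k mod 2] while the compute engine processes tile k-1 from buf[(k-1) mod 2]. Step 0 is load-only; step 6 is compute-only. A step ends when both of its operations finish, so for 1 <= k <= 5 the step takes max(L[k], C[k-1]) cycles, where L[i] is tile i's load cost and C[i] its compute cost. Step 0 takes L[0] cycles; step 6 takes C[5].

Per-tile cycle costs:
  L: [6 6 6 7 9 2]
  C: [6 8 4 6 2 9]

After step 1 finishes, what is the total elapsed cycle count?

[0] DMA t0→A (6c) ∥ CU idle ⇒ 6c, clock 6
[1] DMA t1→B (6c) ∥ CU A:t0 (6c) ⇒ 6c, clock 12
[2] DMA t2→A (6c) ∥ CU B:t1 (8c) ⇒ 8c, clock 20
[3] DMA t3→B (7c) ∥ CU A:t2 (4c) ⇒ 7c, clock 27
[4] DMA t4→A (9c) ∥ CU B:t3 (6c) ⇒ 9c, clock 36
[5] DMA t5→B (2c) ∥ CU A:t4 (2c) ⇒ 2c, clock 38
[6] DMA idle ∥ CU B:t5 (9c) ⇒ 9c, clock 47

end_cycle[1] = 12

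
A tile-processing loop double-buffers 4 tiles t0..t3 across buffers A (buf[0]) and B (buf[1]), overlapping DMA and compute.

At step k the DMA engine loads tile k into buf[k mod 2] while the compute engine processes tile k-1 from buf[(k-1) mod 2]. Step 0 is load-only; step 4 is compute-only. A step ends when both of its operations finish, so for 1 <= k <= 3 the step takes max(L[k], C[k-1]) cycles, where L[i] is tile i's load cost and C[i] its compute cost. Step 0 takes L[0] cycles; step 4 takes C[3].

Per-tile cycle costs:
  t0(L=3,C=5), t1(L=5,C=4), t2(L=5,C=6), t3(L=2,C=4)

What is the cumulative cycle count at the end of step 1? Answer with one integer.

  0. 3=3c; end=3; A:t0 B:-
  1. max(5,5)=5c; end=8; A:t0 B:t1
  2. max(5,4)=5c; end=13; A:t2 B:t1
  3. max(2,6)=6c; end=19; A:t2 B:t3
  4. 4=4c; end=23; A:t2 B:t3

end_cycle[1] = 8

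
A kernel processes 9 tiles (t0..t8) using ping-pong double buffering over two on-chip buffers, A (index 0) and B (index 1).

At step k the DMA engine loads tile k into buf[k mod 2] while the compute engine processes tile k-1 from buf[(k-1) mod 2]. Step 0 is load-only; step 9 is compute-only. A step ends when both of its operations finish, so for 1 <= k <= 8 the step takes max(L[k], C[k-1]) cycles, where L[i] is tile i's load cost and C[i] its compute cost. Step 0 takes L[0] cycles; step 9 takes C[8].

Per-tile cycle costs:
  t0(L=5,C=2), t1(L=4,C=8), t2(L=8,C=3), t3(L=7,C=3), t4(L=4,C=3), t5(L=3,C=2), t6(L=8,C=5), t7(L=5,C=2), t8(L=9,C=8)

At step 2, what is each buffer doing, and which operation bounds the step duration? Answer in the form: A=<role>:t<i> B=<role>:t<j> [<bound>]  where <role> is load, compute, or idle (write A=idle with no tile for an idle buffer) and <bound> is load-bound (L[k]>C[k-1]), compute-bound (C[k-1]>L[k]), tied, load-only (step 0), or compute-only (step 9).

step 2: A=load:t2 B=compute:t1 [tied]

k=0 load=t0/5c comp=- wait=5 total=5
k=1 load=t1/4c comp=t0/2c wait=4 total=9
k=2 load=t2/8c comp=t1/8c wait=8 total=17
k=3 load=t3/7c comp=t2/3c wait=7 total=24
k=4 load=t4/4c comp=t3/3c wait=4 total=28
k=5 load=t5/3c comp=t4/3c wait=3 total=31
k=6 load=t6/8c comp=t5/2c wait=8 total=39
k=7 load=t7/5c comp=t6/5c wait=5 total=44
k=8 load=t8/9c comp=t7/2c wait=9 total=53
k=9 load=- comp=t8/8c wait=8 total=61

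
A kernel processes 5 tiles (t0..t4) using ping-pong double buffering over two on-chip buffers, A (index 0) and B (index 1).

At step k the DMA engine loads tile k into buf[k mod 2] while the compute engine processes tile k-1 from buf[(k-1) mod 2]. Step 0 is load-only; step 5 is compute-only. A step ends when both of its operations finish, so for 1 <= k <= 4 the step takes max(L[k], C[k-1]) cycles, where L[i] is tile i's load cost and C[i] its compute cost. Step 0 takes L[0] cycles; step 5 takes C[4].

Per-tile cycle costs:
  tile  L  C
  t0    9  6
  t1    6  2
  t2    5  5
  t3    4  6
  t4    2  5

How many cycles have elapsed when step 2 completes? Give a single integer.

end_cycle[2] = 20

[0] DMA t0→A (9c) ∥ CU idle ⇒ 9c, clock 9
[1] DMA t1→B (6c) ∥ CU A:t0 (6c) ⇒ 6c, clock 15
[2] DMA t2→A (5c) ∥ CU B:t1 (2c) ⇒ 5c, clock 20
[3] DMA t3→B (4c) ∥ CU A:t2 (5c) ⇒ 5c, clock 25
[4] DMA t4→A (2c) ∥ CU B:t3 (6c) ⇒ 6c, clock 31
[5] DMA idle ∥ CU A:t4 (5c) ⇒ 5c, clock 36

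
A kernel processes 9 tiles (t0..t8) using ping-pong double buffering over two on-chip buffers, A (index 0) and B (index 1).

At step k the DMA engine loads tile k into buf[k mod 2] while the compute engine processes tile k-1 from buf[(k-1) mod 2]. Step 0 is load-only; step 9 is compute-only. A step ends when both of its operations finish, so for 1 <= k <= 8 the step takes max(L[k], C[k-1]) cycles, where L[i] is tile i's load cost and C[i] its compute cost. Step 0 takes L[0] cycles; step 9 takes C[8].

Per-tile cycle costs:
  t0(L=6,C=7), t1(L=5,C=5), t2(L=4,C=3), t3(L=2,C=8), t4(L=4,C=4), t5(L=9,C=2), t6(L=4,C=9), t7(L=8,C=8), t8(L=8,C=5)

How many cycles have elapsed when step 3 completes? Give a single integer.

end_cycle[3] = 21

  0. 6=6c; end=6; A:t0 B:-
  1. max(5,7)=7c; end=13; A:t0 B:t1
  2. max(4,5)=5c; end=18; A:t2 B:t1
  3. max(2,3)=3c; end=21; A:t2 B:t3
  4. max(4,8)=8c; end=29; A:t4 B:t3
  5. max(9,4)=9c; end=38; A:t4 B:t5
  6. max(4,2)=4c; end=42; A:t6 B:t5
  7. max(8,9)=9c; end=51; A:t6 B:t7
  8. max(8,8)=8c; end=59; A:t8 B:t7
  9. 5=5c; end=64; A:t8 B:t7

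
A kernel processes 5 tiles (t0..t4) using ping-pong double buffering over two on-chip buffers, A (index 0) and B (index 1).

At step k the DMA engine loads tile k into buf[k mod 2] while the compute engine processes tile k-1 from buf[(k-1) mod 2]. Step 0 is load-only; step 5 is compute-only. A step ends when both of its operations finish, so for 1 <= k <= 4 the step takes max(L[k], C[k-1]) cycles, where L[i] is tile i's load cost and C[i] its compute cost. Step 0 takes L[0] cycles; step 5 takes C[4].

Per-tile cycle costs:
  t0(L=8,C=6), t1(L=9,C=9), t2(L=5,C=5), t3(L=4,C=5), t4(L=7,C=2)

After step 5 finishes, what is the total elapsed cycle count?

  0. 8=8c; end=8; A:t0 B:-
  1. max(9,6)=9c; end=17; A:t0 B:t1
  2. max(5,9)=9c; end=26; A:t2 B:t1
  3. max(4,5)=5c; end=31; A:t2 B:t3
  4. max(7,5)=7c; end=38; A:t4 B:t3
  5. 2=2c; end=40; A:t4 B:t3

end_cycle[5] = 40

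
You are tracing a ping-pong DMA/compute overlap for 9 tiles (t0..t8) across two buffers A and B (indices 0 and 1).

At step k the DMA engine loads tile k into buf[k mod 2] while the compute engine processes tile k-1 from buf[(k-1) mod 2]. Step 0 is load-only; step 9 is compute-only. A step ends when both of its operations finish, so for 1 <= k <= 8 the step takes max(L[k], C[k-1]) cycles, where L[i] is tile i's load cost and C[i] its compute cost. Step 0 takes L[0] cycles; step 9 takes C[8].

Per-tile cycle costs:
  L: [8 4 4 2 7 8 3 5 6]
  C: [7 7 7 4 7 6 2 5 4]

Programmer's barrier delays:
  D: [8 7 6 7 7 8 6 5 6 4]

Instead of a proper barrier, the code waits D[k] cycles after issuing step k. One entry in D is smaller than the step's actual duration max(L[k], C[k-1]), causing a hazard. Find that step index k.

k=0 barrier L[0]=8→8c, D[0]=8 ok
k=1 barrier max(L[1]=4,C[0]=7)→7c, D[1]=7 ok
k=2 barrier max(L[2]=4,C[1]=7)→7c, D[2]=6 SHORT
k=3 barrier max(L[3]=2,C[2]=7)→7c, D[3]=7 ok
k=4 barrier max(L[4]=7,C[3]=4)→7c, D[4]=7 ok
k=5 barrier max(L[5]=8,C[4]=7)→8c, D[5]=8 ok
k=6 barrier max(L[6]=3,C[5]=6)→6c, D[6]=6 ok
k=7 barrier max(L[7]=5,C[6]=2)→5c, D[7]=5 ok
k=8 barrier max(L[8]=6,C[7]=5)→6c, D[8]=6 ok
k=9 barrier C[8]=4→4c, D[9]=4 ok

hazard at step 2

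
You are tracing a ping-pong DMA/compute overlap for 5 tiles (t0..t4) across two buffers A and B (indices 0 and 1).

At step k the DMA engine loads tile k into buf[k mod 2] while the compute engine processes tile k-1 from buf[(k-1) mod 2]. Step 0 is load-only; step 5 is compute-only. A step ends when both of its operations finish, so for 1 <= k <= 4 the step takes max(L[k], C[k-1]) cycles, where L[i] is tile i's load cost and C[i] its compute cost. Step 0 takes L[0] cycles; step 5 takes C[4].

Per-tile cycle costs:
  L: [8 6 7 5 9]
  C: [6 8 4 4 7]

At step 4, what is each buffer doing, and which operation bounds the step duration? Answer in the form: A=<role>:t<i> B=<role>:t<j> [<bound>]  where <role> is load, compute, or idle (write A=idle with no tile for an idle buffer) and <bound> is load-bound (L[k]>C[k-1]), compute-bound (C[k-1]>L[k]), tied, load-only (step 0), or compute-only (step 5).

step 4: A=load:t4 B=compute:t3 [load-bound]

  0. 8=8c; end=8; A:t0 B:-
  1. max(6,6)=6c; end=14; A:t0 B:t1
  2. max(7,8)=8c; end=22; A:t2 B:t1
  3. max(5,4)=5c; end=27; A:t2 B:t3
  4. max(9,4)=9c; end=36; A:t4 B:t3
  5. 7=7c; end=43; A:t4 B:t3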